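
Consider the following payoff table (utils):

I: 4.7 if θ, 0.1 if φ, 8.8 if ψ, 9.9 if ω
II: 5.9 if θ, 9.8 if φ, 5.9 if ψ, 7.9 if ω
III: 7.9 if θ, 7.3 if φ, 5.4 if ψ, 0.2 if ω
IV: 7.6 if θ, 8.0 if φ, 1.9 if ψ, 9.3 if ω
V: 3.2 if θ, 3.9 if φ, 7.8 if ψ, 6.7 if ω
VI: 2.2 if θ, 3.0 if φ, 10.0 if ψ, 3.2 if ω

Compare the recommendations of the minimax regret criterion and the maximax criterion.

minimax regret → II; maximax → VI (disagree)

Column bests: θ=7.9, φ=9.8, ψ=10.0, ω=9.9.
I regrets: 3.2, 9.7, 1.2, 0.0 → max 9.7
II regrets: 2.0, 0.0, 4.1, 2.0 → max 4.1
III regrets: 0.0, 2.5, 4.6, 9.7 → max 9.7
IV regrets: 0.3, 1.8, 8.1, 0.6 → max 8.1
V regrets: 4.7, 5.9, 2.2, 3.2 → max 5.9
VI regrets: 5.7, 6.8, 0.0, 6.7 → max 6.8
Smallest max regret = 4.1 → II.
Row maxima: I=9.9, II=9.8, III=7.9, IV=9.3, V=7.8, VI=10.0
Best best-case = 10.0 → VI.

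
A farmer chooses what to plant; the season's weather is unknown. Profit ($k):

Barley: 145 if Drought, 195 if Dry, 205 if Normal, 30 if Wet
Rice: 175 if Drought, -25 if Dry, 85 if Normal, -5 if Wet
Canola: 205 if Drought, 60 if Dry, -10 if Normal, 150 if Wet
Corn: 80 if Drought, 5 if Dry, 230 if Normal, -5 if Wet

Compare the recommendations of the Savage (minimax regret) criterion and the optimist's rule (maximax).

Column bests: Drought=205, Dry=195, Normal=230, Wet=150.
Barley regrets: 60, 0, 25, 120 → max 120
Rice regrets: 30, 220, 145, 155 → max 220
Canola regrets: 0, 135, 240, 0 → max 240
Corn regrets: 125, 190, 0, 155 → max 190
Smallest max regret = 120 → Barley.
Row maxima: Barley=205, Rice=175, Canola=205, Corn=230
Best best-case = 230 → Corn.

minimax regret → Barley; maximax → Corn (disagree)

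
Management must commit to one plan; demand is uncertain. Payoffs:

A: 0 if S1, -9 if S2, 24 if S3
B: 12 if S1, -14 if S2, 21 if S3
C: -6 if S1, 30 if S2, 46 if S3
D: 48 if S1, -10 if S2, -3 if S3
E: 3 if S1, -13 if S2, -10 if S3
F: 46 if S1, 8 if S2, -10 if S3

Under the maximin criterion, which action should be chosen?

Row minima: A=-9, B=-14, C=-6, D=-10, E=-13, F=-10
Best worst-case = -6 → C.

C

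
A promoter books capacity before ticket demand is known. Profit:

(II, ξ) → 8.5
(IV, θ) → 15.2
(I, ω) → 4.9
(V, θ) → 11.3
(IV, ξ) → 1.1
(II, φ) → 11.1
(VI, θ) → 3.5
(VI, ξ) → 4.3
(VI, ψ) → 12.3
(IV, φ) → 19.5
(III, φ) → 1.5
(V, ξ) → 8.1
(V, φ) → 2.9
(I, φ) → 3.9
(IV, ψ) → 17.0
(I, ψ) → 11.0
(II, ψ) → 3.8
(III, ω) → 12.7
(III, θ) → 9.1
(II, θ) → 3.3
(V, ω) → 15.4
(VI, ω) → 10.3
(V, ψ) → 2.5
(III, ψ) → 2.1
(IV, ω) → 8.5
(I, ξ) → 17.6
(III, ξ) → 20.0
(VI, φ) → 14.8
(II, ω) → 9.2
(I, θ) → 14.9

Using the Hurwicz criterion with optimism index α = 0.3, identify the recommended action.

I

I: 0.3·17.6 + 0.7·3.9 = 8.01
II: 0.3·11.1 + 0.7·3.3 = 5.64
III: 0.3·20.0 + 0.7·1.5 = 7.05
IV: 0.3·19.5 + 0.7·1.1 = 6.62
V: 0.3·15.4 + 0.7·2.5 = 6.37
VI: 0.3·14.8 + 0.7·3.5 = 6.89
Highest Hurwicz score = 8.01 → I.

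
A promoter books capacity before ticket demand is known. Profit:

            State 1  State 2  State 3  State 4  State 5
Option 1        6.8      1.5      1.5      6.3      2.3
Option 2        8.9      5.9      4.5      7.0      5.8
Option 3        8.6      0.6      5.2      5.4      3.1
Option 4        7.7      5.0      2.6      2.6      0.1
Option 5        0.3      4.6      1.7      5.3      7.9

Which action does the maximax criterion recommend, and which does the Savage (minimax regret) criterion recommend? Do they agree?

Row maxima: Option 1=6.8, Option 2=8.9, Option 3=8.6, Option 4=7.7, Option 5=7.9
Best best-case = 8.9 → Option 2.
Column bests: State 1=8.9, State 2=5.9, State 3=5.2, State 4=7.0, State 5=7.9.
Option 1 regrets: 2.1, 4.4, 3.7, 0.7, 5.6 → max 5.6
Option 2 regrets: 0.0, 0.0, 0.7, 0.0, 2.1 → max 2.1
Option 3 regrets: 0.3, 5.3, 0.0, 1.6, 4.8 → max 5.3
Option 4 regrets: 1.2, 0.9, 2.6, 4.4, 7.8 → max 7.8
Option 5 regrets: 8.6, 1.3, 3.5, 1.7, 0.0 → max 8.6
Smallest max regret = 2.1 → Option 2.

maximax → Option 2; minimax regret → Option 2 (agree)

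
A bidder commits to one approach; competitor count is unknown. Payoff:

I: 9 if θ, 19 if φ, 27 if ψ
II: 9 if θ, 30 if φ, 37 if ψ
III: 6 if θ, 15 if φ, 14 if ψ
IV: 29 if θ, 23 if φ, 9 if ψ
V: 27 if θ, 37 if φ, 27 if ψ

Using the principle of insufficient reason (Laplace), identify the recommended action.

Row averages: I=55/3, II=76/3, III=35/3, IV=61/3, V=91/3
Highest average = 91/3 → V.

V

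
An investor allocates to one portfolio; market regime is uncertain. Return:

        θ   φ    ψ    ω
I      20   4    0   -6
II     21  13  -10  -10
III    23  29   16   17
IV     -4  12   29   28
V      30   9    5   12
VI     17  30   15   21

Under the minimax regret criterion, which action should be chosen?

Column bests: θ=30, φ=30, ψ=29, ω=28.
I regrets: 10, 26, 29, 34 → max 34
II regrets: 9, 17, 39, 38 → max 39
III regrets: 7, 1, 13, 11 → max 13
IV regrets: 34, 18, 0, 0 → max 34
V regrets: 0, 21, 24, 16 → max 24
VI regrets: 13, 0, 14, 7 → max 14
Smallest max regret = 13 → III.

III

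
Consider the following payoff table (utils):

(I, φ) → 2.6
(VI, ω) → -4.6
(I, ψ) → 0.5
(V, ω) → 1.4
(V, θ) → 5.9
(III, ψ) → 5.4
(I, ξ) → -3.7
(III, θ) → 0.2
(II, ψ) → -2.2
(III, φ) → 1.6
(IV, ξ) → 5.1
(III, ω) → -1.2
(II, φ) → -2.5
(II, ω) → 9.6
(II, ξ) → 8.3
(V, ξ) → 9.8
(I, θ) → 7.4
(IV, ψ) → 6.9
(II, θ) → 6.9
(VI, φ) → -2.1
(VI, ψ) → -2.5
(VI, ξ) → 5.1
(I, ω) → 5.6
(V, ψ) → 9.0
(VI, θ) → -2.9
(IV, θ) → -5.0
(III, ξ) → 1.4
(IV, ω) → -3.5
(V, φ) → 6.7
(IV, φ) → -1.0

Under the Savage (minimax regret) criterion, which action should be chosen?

V

Column bests: θ=7.4, φ=6.7, ψ=9.0, ω=9.6, ξ=9.8.
I regrets: 0.0, 4.1, 8.5, 4.0, 13.5 → max 13.5
II regrets: 0.5, 9.2, 11.2, 0.0, 1.5 → max 11.2
III regrets: 7.2, 5.1, 3.6, 10.8, 8.4 → max 10.8
IV regrets: 12.4, 7.7, 2.1, 13.1, 4.7 → max 13.1
V regrets: 1.5, 0.0, 0.0, 8.2, 0.0 → max 8.2
VI regrets: 10.3, 8.8, 11.5, 14.2, 4.7 → max 14.2
Smallest max regret = 8.2 → V.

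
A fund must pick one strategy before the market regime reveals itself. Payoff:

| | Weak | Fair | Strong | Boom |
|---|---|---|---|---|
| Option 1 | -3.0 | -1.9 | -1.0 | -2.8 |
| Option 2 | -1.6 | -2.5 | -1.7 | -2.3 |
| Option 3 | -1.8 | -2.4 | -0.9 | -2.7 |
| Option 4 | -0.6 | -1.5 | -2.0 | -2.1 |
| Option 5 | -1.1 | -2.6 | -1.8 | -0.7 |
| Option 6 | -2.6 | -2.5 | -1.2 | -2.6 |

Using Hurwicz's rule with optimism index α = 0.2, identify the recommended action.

Option 4

Option 1: 0.2·(-1.0) + 0.8·(-3.0) = -2.6
Option 2: 0.2·(-1.6) + 0.8·(-2.5) = -2.32
Option 3: 0.2·(-0.9) + 0.8·(-2.7) = -2.34
Option 4: 0.2·(-0.6) + 0.8·(-2.1) = -1.8
Option 5: 0.2·(-0.7) + 0.8·(-2.6) = -2.22
Option 6: 0.2·(-1.2) + 0.8·(-2.6) = -2.32
Highest Hurwicz score = -1.8 → Option 4.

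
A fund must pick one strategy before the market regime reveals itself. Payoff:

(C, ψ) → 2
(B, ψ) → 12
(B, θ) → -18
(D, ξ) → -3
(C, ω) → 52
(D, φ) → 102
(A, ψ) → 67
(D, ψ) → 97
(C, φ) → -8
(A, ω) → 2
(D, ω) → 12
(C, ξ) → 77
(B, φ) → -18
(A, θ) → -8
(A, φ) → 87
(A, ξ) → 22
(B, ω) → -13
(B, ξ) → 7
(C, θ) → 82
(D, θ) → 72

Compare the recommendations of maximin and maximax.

maximin → D; maximax → D (agree)

Row minima: A=-8, B=-18, C=-8, D=-3
Best worst-case = -3 → D.
Row maxima: A=87, B=12, C=82, D=102
Best best-case = 102 → D.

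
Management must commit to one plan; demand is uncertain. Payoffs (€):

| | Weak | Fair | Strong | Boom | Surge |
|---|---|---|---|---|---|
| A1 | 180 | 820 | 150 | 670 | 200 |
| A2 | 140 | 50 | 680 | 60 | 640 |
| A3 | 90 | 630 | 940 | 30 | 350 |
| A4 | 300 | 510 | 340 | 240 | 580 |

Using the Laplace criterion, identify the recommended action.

Row averages: A1=404, A2=314, A3=408, A4=394
Highest average = 408 → A3.

A3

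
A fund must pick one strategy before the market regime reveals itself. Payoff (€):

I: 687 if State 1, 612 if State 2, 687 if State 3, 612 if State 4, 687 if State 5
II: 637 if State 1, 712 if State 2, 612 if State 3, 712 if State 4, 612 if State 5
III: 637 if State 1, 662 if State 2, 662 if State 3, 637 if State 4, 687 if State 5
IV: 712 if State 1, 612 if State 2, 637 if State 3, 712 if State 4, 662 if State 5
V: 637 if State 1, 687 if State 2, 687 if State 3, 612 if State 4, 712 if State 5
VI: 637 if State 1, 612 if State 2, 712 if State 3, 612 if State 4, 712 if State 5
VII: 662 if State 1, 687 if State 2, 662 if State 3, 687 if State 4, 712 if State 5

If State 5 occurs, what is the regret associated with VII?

Best payoff under State 5 is 712.
Regret = 712 − 712 = 0.

0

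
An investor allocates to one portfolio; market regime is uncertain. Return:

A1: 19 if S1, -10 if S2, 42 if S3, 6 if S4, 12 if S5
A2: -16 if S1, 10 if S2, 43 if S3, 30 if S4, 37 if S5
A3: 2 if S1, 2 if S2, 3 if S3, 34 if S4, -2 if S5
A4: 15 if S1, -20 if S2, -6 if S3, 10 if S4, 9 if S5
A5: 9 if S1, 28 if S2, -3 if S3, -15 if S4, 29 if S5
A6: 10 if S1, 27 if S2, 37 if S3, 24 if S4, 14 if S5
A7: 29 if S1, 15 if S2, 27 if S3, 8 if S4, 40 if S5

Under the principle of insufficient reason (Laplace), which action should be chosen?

A7

Row averages: A1=13.8, A2=20.8, A3=7.8, A4=1.6, A5=9.6, A6=22.4, A7=23.8
Highest average = 23.8 → A7.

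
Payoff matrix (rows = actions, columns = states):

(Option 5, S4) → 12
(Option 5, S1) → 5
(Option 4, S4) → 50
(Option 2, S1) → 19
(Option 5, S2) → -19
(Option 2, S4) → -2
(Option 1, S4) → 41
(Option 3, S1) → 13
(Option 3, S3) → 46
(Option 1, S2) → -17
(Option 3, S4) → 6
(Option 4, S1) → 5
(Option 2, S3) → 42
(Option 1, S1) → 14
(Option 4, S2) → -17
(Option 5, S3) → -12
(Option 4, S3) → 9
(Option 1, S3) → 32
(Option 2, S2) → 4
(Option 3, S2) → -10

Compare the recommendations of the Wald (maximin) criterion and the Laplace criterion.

Row minima: Option 1=-17, Option 2=-2, Option 3=-10, Option 4=-17, Option 5=-19
Best worst-case = -2 → Option 2.
Row averages: Option 1=17.5, Option 2=15.75, Option 3=13.75, Option 4=11.75, Option 5=-3.5
Highest average = 17.5 → Option 1.

maximin → Option 2; laplace → Option 1 (disagree)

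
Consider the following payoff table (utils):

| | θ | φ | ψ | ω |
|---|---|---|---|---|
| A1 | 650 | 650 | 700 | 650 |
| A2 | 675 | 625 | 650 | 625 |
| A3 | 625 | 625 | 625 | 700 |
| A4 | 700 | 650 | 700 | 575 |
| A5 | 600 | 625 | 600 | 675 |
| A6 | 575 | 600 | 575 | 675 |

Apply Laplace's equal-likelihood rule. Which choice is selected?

Row averages: A1=662.5, A2=643.75, A3=643.75, A4=656.25, A5=625, A6=606.25
Highest average = 662.5 → A1.

A1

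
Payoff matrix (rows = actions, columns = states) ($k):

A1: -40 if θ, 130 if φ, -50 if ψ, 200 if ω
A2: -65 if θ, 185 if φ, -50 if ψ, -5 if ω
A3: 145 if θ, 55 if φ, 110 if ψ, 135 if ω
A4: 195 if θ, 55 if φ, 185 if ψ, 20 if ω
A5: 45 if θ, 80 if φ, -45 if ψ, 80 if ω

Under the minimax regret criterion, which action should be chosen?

Column bests: θ=195, φ=185, ψ=185, ω=200.
A1 regrets: 235, 55, 235, 0 → max 235
A2 regrets: 260, 0, 235, 205 → max 260
A3 regrets: 50, 130, 75, 65 → max 130
A4 regrets: 0, 130, 0, 180 → max 180
A5 regrets: 150, 105, 230, 120 → max 230
Smallest max regret = 130 → A3.

A3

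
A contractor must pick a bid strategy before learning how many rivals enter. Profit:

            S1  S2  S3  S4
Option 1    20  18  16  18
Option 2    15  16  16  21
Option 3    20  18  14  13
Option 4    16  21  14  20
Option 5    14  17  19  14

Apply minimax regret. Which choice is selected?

Option 1

Column bests: S1=20, S2=21, S3=19, S4=21.
Option 1 regrets: 0, 3, 3, 3 → max 3
Option 2 regrets: 5, 5, 3, 0 → max 5
Option 3 regrets: 0, 3, 5, 8 → max 8
Option 4 regrets: 4, 0, 5, 1 → max 5
Option 5 regrets: 6, 4, 0, 7 → max 7
Smallest max regret = 3 → Option 1.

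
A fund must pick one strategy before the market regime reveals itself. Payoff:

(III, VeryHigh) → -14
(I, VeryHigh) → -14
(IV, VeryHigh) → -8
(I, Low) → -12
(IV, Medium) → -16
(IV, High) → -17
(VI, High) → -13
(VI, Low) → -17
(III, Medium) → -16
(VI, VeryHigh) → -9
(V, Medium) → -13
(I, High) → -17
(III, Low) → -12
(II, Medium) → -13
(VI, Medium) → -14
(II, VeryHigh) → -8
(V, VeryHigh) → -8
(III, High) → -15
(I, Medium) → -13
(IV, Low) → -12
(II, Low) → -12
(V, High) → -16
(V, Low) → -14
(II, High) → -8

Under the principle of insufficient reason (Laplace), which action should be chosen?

Row averages: I=-14, II=-10.25, III=-14.25, IV=-13.25, V=-12.75, VI=-13.25
Highest average = -10.25 → II.

II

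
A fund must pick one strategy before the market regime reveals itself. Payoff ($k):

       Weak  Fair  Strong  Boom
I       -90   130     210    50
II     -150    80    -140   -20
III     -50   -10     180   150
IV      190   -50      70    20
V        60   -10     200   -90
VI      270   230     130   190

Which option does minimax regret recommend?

VI

Column bests: Weak=270, Fair=230, Strong=210, Boom=190.
I regrets: 360, 100, 0, 140 → max 360
II regrets: 420, 150, 350, 210 → max 420
III regrets: 320, 240, 30, 40 → max 320
IV regrets: 80, 280, 140, 170 → max 280
V regrets: 210, 240, 10, 280 → max 280
VI regrets: 0, 0, 80, 0 → max 80
Smallest max regret = 80 → VI.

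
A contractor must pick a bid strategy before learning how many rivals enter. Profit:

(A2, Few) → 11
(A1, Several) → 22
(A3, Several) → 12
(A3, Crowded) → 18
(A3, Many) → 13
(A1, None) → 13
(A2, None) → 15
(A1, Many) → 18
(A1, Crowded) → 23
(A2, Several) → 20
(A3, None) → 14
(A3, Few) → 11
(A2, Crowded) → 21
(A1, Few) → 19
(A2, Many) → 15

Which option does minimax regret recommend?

A1

Column bests: None=15, Few=19, Several=22, Many=18, Crowded=23.
A1 regrets: 2, 0, 0, 0, 0 → max 2
A2 regrets: 0, 8, 2, 3, 2 → max 8
A3 regrets: 1, 8, 10, 5, 5 → max 10
Smallest max regret = 2 → A1.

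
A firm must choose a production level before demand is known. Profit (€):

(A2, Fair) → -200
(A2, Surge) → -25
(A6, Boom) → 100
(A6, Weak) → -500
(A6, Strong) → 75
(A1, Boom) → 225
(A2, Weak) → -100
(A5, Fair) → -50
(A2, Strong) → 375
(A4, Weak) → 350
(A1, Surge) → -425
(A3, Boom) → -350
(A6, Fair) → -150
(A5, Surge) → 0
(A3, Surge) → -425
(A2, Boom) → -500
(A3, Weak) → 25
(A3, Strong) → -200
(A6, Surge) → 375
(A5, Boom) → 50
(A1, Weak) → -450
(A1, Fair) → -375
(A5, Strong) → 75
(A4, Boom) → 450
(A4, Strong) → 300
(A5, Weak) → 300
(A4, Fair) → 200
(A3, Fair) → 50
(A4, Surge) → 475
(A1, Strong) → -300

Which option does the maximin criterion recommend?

Row minima: A1=-450, A2=-500, A3=-425, A4=200, A5=-50, A6=-500
Best worst-case = 200 → A4.

A4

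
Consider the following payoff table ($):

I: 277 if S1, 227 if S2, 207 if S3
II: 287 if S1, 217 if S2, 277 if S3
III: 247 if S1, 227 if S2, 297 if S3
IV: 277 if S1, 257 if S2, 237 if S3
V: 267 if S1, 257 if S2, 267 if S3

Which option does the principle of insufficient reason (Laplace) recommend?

Row averages: I=237, II=781/3, III=257, IV=257, V=791/3
Highest average = 791/3 → V.

V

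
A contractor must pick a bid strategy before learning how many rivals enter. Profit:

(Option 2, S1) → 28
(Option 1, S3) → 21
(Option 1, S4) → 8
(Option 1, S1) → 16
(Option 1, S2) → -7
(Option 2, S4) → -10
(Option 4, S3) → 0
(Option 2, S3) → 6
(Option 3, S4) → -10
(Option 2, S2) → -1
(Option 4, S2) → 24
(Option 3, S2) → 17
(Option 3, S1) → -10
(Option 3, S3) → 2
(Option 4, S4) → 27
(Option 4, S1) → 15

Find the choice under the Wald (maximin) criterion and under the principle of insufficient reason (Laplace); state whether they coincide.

Row minima: Option 1=-7, Option 2=-10, Option 3=-10, Option 4=0
Best worst-case = 0 → Option 4.
Row averages: Option 1=9.5, Option 2=5.75, Option 3=-0.25, Option 4=16.5
Highest average = 16.5 → Option 4.

maximin → Option 4; laplace → Option 4 (agree)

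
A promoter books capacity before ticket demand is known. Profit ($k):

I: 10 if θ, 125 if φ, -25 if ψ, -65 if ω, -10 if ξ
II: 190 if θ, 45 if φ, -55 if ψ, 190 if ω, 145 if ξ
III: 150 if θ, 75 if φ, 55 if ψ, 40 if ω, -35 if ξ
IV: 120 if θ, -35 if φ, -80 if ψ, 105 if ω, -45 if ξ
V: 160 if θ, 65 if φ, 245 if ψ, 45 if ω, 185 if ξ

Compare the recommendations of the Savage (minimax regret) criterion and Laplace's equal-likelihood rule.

Column bests: θ=190, φ=125, ψ=245, ω=190, ξ=185.
I regrets: 180, 0, 270, 255, 195 → max 270
II regrets: 0, 80, 300, 0, 40 → max 300
III regrets: 40, 50, 190, 150, 220 → max 220
IV regrets: 70, 160, 325, 85, 230 → max 325
V regrets: 30, 60, 0, 145, 0 → max 145
Smallest max regret = 145 → V.
Row averages: I=7, II=103, III=57, IV=13, V=140
Highest average = 140 → V.

minimax regret → V; laplace → V (agree)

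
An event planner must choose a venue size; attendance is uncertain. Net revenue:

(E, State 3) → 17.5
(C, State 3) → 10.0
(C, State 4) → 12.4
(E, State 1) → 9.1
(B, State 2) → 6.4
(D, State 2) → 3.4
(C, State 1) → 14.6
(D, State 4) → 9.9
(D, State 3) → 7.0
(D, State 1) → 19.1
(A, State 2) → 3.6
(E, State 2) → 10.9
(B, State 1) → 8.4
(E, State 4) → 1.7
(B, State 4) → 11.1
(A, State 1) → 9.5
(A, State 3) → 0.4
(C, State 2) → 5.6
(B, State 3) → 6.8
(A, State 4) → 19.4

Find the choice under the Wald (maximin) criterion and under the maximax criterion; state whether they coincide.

maximin → B; maximax → A (disagree)

Row minima: A=0.4, B=6.4, C=5.6, D=3.4, E=1.7
Best worst-case = 6.4 → B.
Row maxima: A=19.4, B=11.1, C=14.6, D=19.1, E=17.5
Best best-case = 19.4 → A.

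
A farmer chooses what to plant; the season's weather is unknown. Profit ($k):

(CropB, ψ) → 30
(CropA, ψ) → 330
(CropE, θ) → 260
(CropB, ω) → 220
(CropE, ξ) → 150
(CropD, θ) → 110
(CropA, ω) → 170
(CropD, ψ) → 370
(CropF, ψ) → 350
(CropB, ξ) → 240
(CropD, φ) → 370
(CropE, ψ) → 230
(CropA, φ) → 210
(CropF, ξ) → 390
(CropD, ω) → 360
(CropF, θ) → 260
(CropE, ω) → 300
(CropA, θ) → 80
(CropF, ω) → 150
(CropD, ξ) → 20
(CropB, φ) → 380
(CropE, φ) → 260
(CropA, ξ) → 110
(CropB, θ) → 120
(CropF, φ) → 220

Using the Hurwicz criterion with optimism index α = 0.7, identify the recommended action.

CropF

CropE: 0.7·300 + 0.3·150 = 255
CropA: 0.7·330 + 0.3·80 = 255
CropF: 0.7·390 + 0.3·150 = 318
CropB: 0.7·380 + 0.3·30 = 275
CropD: 0.7·370 + 0.3·20 = 265
Highest Hurwicz score = 318 → CropF.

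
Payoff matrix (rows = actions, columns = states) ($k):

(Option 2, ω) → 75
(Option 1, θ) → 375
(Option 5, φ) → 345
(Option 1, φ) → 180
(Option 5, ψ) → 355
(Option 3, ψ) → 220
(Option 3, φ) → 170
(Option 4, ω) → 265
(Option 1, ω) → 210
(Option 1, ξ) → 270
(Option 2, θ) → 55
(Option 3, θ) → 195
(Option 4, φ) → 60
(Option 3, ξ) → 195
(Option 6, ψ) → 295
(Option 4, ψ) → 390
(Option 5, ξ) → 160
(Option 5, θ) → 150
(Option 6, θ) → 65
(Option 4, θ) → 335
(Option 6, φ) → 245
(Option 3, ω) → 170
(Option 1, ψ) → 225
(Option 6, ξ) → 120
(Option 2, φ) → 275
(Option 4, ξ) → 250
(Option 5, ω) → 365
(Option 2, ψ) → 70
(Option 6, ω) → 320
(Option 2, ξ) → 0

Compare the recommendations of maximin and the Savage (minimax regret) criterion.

Row minima: Option 1=180, Option 2=0, Option 3=170, Option 4=60, Option 5=150, Option 6=65
Best worst-case = 180 → Option 1.
Column bests: θ=375, φ=345, ψ=390, ω=365, ξ=270.
Option 1 regrets: 0, 165, 165, 155, 0 → max 165
Option 2 regrets: 320, 70, 320, 290, 270 → max 320
Option 3 regrets: 180, 175, 170, 195, 75 → max 195
Option 4 regrets: 40, 285, 0, 100, 20 → max 285
Option 5 regrets: 225, 0, 35, 0, 110 → max 225
Option 6 regrets: 310, 100, 95, 45, 150 → max 310
Smallest max regret = 165 → Option 1.

maximin → Option 1; minimax regret → Option 1 (agree)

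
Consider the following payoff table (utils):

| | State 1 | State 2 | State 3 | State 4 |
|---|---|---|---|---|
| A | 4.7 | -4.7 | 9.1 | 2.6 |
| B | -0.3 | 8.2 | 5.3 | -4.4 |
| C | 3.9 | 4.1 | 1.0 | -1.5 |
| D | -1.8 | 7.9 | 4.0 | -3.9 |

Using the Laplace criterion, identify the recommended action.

Row averages: A=2.925, B=2.2, C=1.875, D=1.55
Highest average = 2.925 → A.

A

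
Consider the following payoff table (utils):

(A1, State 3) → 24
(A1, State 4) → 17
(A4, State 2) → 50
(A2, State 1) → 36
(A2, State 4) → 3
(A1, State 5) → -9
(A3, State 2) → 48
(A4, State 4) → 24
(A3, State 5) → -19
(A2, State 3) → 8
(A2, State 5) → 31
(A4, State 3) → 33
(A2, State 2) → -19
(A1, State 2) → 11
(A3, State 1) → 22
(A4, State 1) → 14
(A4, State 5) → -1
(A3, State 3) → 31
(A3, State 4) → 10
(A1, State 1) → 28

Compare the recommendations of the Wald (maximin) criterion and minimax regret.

maximin → A4; minimax regret → A4 (agree)

Row minima: A1=-9, A2=-19, A3=-19, A4=-1
Best worst-case = -1 → A4.
Column bests: State 1=36, State 2=50, State 3=33, State 4=24, State 5=31.
A1 regrets: 8, 39, 9, 7, 40 → max 40
A2 regrets: 0, 69, 25, 21, 0 → max 69
A3 regrets: 14, 2, 2, 14, 50 → max 50
A4 regrets: 22, 0, 0, 0, 32 → max 32
Smallest max regret = 32 → A4.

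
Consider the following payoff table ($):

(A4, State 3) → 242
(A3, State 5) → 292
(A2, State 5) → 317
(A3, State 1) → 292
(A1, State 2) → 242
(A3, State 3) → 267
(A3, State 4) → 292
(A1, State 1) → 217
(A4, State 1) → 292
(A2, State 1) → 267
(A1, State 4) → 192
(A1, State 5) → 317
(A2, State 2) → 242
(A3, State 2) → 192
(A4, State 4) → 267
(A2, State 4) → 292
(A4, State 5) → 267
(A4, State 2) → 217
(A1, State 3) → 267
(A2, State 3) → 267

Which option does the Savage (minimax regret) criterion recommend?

Column bests: State 1=292, State 2=242, State 3=267, State 4=292, State 5=317.
A1 regrets: 75, 0, 0, 100, 0 → max 100
A2 regrets: 25, 0, 0, 0, 0 → max 25
A3 regrets: 0, 50, 0, 0, 25 → max 50
A4 regrets: 0, 25, 25, 25, 50 → max 50
Smallest max regret = 25 → A2.

A2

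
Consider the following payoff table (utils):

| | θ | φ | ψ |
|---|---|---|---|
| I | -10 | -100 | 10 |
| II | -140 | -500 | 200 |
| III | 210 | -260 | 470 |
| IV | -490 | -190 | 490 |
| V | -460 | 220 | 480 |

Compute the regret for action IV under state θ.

700

Best payoff under θ is 210.
Regret = 210 − (-490) = 700.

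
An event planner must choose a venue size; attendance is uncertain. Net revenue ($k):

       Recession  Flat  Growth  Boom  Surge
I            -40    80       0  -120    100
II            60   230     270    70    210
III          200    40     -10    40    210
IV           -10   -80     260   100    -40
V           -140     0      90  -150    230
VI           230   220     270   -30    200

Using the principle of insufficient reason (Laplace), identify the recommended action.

Row averages: I=4, II=168, III=96, IV=46, V=6, VI=178
Highest average = 178 → VI.

VI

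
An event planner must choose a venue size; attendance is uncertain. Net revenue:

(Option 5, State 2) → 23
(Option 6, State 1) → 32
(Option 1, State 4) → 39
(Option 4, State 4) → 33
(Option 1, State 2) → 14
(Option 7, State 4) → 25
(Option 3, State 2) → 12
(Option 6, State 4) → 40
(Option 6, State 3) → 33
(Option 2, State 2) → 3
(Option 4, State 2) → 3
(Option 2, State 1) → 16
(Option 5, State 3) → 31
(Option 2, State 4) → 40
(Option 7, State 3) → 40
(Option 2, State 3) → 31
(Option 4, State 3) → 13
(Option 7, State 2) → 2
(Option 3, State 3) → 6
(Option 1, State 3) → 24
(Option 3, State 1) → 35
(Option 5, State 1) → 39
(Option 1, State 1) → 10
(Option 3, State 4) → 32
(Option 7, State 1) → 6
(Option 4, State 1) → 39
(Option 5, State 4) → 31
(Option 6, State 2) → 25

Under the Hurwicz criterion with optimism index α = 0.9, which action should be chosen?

Option 6

Option 1: 0.9·39 + 0.1·10 = 36.1
Option 2: 0.9·40 + 0.1·3 = 36.3
Option 3: 0.9·35 + 0.1·6 = 32.1
Option 4: 0.9·39 + 0.1·3 = 35.4
Option 5: 0.9·39 + 0.1·23 = 37.4
Option 6: 0.9·40 + 0.1·25 = 38.5
Option 7: 0.9·40 + 0.1·2 = 36.2
Highest Hurwicz score = 38.5 → Option 6.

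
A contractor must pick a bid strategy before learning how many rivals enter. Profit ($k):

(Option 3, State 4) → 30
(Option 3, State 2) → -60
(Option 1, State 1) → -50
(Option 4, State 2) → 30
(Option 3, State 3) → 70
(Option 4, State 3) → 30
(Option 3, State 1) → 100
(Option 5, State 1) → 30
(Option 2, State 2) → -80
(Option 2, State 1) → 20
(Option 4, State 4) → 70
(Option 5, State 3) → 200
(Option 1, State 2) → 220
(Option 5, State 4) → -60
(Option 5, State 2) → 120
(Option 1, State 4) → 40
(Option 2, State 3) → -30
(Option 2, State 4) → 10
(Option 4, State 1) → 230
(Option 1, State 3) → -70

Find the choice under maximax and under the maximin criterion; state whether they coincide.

maximax → Option 4; maximin → Option 4 (agree)

Row maxima: Option 1=220, Option 2=20, Option 3=100, Option 4=230, Option 5=200
Best best-case = 230 → Option 4.
Row minima: Option 1=-70, Option 2=-80, Option 3=-60, Option 4=30, Option 5=-60
Best worst-case = 30 → Option 4.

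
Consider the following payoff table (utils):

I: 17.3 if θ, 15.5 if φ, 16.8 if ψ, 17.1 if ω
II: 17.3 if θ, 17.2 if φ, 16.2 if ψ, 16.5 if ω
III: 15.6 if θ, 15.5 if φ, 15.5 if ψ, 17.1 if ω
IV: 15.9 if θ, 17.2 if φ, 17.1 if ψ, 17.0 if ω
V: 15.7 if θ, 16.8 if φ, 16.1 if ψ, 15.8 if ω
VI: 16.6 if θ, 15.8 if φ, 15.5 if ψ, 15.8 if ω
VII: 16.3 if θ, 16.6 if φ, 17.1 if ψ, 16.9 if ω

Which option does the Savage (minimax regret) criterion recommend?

II

Column bests: θ=17.3, φ=17.2, ψ=17.1, ω=17.1.
I regrets: 0.0, 1.7, 0.3, 0.0 → max 1.7
II regrets: 0.0, 0.0, 0.9, 0.6 → max 0.9
III regrets: 1.7, 1.7, 1.6, 0.0 → max 1.7
IV regrets: 1.4, 0.0, 0.0, 0.1 → max 1.4
V regrets: 1.6, 0.4, 1.0, 1.3 → max 1.6
VI regrets: 0.7, 1.4, 1.6, 1.3 → max 1.6
VII regrets: 1.0, 0.6, 0.0, 0.2 → max 1.0
Smallest max regret = 0.9 → II.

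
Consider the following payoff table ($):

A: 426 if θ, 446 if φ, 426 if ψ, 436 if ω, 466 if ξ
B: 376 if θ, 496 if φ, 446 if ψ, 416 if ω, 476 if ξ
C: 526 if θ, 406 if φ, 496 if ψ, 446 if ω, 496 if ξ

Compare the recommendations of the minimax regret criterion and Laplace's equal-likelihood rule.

minimax regret → C; laplace → C (agree)

Column bests: θ=526, φ=496, ψ=496, ω=446, ξ=496.
A regrets: 100, 50, 70, 10, 30 → max 100
B regrets: 150, 0, 50, 30, 20 → max 150
C regrets: 0, 90, 0, 0, 0 → max 90
Smallest max regret = 90 → C.
Row averages: A=440, B=442, C=474
Highest average = 474 → C.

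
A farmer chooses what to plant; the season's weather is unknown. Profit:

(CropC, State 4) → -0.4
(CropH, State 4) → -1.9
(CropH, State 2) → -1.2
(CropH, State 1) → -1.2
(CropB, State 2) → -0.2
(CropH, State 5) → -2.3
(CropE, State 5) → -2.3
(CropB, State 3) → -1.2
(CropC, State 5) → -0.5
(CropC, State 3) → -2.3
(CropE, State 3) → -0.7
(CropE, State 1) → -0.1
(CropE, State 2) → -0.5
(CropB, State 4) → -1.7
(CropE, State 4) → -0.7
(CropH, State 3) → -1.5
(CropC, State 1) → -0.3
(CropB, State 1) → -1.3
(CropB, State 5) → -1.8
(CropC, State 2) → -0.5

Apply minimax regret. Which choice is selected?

CropB

Column bests: State 1=-0.1, State 2=-0.2, State 3=-0.7, State 4=-0.4, State 5=-0.5.
CropE regrets: 0.0, 0.3, 0.0, 0.3, 1.8 → max 1.8
CropC regrets: 0.2, 0.3, 1.6, 0.0, 0.0 → max 1.6
CropB regrets: 1.2, 0.0, 0.5, 1.3, 1.3 → max 1.3
CropH regrets: 1.1, 1.0, 0.8, 1.5, 1.8 → max 1.8
Smallest max regret = 1.3 → CropB.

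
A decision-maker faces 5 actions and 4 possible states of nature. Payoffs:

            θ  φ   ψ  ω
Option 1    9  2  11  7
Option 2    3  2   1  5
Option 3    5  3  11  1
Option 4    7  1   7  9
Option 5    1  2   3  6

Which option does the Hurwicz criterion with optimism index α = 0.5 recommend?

Option 1: 0.5·11 + 0.5·2 = 6.5
Option 2: 0.5·5 + 0.5·1 = 3
Option 3: 0.5·11 + 0.5·1 = 6
Option 4: 0.5·9 + 0.5·1 = 5
Option 5: 0.5·6 + 0.5·1 = 3.5
Highest Hurwicz score = 6.5 → Option 1.

Option 1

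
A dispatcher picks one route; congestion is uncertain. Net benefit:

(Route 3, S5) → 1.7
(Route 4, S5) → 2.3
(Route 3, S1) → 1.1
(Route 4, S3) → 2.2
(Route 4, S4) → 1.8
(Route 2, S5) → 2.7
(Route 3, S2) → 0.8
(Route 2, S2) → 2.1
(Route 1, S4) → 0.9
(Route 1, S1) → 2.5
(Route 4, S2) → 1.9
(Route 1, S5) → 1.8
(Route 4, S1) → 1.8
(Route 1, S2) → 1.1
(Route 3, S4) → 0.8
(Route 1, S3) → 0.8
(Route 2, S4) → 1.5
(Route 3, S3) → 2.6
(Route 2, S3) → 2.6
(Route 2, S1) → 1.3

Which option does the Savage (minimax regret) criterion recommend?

Column bests: S1=2.5, S2=2.1, S3=2.6, S4=1.8, S5=2.7.
Route 1 regrets: 0.0, 1.0, 1.8, 0.9, 0.9 → max 1.8
Route 2 regrets: 1.2, 0.0, 0.0, 0.3, 0.0 → max 1.2
Route 3 regrets: 1.4, 1.3, 0.0, 1.0, 1.0 → max 1.4
Route 4 regrets: 0.7, 0.2, 0.4, 0.0, 0.4 → max 0.7
Smallest max regret = 0.7 → Route 4.

Route 4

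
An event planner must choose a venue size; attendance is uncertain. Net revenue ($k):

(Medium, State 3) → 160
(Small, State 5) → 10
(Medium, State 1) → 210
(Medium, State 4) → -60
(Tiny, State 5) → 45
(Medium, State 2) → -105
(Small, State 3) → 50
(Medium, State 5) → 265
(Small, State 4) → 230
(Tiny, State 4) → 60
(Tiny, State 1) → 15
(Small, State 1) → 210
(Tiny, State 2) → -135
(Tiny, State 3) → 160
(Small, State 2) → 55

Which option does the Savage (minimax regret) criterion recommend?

Tiny

Column bests: State 1=210, State 2=55, State 3=160, State 4=230, State 5=265.
Tiny regrets: 195, 190, 0, 170, 220 → max 220
Small regrets: 0, 0, 110, 0, 255 → max 255
Medium regrets: 0, 160, 0, 290, 0 → max 290
Smallest max regret = 220 → Tiny.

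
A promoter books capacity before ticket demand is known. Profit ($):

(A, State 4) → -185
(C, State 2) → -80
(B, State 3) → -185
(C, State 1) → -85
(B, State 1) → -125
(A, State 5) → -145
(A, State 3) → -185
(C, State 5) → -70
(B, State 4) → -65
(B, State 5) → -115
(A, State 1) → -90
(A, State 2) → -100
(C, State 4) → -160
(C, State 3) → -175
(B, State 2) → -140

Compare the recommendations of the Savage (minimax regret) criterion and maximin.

minimax regret → B; maximin → C (disagree)

Column bests: State 1=-85, State 2=-80, State 3=-175, State 4=-65, State 5=-70.
A regrets: 5, 20, 10, 120, 75 → max 120
B regrets: 40, 60, 10, 0, 45 → max 60
C regrets: 0, 0, 0, 95, 0 → max 95
Smallest max regret = 60 → B.
Row minima: A=-185, B=-185, C=-175
Best worst-case = -175 → C.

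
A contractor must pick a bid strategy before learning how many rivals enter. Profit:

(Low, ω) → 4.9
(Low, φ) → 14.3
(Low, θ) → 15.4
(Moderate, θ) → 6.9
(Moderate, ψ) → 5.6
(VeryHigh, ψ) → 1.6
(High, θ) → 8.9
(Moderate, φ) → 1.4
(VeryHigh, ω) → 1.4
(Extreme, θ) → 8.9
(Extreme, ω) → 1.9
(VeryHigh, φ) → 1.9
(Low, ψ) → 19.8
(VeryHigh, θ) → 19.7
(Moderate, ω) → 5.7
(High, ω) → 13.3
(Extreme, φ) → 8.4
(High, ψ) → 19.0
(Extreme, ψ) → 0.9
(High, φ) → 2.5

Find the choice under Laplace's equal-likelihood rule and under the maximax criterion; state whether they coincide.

Row averages: Low=13.6, Moderate=4.9, High=10.925, VeryHigh=6.15, Extreme=5.025
Highest average = 13.6 → Low.
Row maxima: Low=19.8, Moderate=6.9, High=19.0, VeryHigh=19.7, Extreme=8.9
Best best-case = 19.8 → Low.

laplace → Low; maximax → Low (agree)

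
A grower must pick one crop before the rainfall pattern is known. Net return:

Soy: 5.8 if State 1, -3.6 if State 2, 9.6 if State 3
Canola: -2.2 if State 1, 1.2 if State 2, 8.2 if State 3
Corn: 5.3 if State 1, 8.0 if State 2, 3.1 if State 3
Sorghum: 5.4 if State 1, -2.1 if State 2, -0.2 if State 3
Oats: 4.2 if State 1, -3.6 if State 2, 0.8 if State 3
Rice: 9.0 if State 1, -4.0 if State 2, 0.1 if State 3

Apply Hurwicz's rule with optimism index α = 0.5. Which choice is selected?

Corn

Soy: 0.5·9.6 + 0.5·(-3.6) = 3
Canola: 0.5·8.2 + 0.5·(-2.2) = 3
Corn: 0.5·8.0 + 0.5·3.1 = 5.55
Sorghum: 0.5·5.4 + 0.5·(-2.1) = 1.65
Oats: 0.5·4.2 + 0.5·(-3.6) = 0.3
Rice: 0.5·9.0 + 0.5·(-4.0) = 2.5
Highest Hurwicz score = 5.55 → Corn.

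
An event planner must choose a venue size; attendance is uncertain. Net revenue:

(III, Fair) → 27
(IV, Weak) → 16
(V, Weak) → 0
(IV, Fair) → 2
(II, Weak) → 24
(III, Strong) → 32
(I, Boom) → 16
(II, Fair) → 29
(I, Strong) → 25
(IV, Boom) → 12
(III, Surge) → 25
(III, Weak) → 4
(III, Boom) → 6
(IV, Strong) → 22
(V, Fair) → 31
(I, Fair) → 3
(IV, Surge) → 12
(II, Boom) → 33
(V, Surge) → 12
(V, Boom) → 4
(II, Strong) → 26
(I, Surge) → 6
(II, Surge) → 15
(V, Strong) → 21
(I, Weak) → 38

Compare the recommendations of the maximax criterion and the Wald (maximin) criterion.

maximax → I; maximin → II (disagree)

Row maxima: I=38, II=33, III=32, IV=22, V=31
Best best-case = 38 → I.
Row minima: I=3, II=15, III=4, IV=2, V=0
Best worst-case = 15 → II.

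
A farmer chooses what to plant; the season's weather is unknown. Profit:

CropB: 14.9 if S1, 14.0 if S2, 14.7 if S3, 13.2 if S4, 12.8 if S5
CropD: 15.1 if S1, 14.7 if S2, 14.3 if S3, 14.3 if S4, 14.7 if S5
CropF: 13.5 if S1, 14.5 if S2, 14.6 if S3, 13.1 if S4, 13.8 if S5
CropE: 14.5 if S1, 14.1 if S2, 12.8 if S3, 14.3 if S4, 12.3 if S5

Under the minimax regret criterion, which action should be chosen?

CropD

Column bests: S1=15.1, S2=14.7, S3=14.7, S4=14.3, S5=14.7.
CropB regrets: 0.2, 0.7, 0.0, 1.1, 1.9 → max 1.9
CropD regrets: 0.0, 0.0, 0.4, 0.0, 0.0 → max 0.4
CropF regrets: 1.6, 0.2, 0.1, 1.2, 0.9 → max 1.6
CropE regrets: 0.6, 0.6, 1.9, 0.0, 2.4 → max 2.4
Smallest max regret = 0.4 → CropD.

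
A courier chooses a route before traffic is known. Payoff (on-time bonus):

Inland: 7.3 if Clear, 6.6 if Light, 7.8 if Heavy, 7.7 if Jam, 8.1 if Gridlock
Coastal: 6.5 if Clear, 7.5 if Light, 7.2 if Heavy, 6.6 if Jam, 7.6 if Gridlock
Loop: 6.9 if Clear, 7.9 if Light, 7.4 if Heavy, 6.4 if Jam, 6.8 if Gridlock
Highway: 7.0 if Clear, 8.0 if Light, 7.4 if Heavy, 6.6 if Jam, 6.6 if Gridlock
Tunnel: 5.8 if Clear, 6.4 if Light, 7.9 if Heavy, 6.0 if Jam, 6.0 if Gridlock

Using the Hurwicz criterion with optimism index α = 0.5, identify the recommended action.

Inland: 0.5·8.1 + 0.5·6.6 = 7.35
Coastal: 0.5·7.6 + 0.5·6.5 = 7.05
Loop: 0.5·7.9 + 0.5·6.4 = 7.15
Highway: 0.5·8.0 + 0.5·6.6 = 7.3
Tunnel: 0.5·7.9 + 0.5·5.8 = 6.85
Highest Hurwicz score = 7.35 → Inland.

Inland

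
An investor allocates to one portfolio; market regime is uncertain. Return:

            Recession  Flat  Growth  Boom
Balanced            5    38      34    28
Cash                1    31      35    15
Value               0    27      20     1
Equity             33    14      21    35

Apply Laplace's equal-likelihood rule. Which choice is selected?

Balanced

Row averages: Balanced=26.25, Cash=20.5, Value=12, Equity=25.75
Highest average = 26.25 → Balanced.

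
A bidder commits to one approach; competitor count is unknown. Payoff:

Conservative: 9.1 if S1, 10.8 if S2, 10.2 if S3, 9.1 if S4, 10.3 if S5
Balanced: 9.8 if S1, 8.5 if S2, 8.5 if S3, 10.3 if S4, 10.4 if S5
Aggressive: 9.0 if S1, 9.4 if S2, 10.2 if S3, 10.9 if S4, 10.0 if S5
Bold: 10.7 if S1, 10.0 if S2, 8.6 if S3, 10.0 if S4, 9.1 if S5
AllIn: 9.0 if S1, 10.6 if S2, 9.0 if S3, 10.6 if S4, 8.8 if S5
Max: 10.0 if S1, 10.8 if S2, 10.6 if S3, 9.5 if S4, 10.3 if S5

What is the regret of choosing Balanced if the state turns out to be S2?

2.3

Best payoff under S2 is 10.8.
Regret = 10.8 − 8.5 = 2.3.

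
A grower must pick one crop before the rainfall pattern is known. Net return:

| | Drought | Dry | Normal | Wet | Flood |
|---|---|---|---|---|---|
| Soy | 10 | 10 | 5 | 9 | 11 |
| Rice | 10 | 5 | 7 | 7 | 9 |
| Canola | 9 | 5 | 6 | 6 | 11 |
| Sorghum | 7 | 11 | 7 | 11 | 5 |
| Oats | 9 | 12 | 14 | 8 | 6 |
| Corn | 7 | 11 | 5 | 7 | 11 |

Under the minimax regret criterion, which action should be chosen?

Column bests: Drought=10, Dry=12, Normal=14, Wet=11, Flood=11.
Soy regrets: 0, 2, 9, 2, 0 → max 9
Rice regrets: 0, 7, 7, 4, 2 → max 7
Canola regrets: 1, 7, 8, 5, 0 → max 8
Sorghum regrets: 3, 1, 7, 0, 6 → max 7
Oats regrets: 1, 0, 0, 3, 5 → max 5
Corn regrets: 3, 1, 9, 4, 0 → max 9
Smallest max regret = 5 → Oats.

Oats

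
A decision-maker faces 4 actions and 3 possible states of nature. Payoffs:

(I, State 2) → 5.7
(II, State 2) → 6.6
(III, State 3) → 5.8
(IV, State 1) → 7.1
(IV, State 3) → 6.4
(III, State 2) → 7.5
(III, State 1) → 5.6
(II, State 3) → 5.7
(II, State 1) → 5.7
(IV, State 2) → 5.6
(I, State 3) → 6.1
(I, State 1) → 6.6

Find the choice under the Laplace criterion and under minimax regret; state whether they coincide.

Row averages: I=92/15, II=6, III=6.3, IV=191/30
Highest average = 191/30 → IV.
Column bests: State 1=7.1, State 2=7.5, State 3=6.4.
I regrets: 0.5, 1.8, 0.3 → max 1.8
II regrets: 1.4, 0.9, 0.7 → max 1.4
III regrets: 1.5, 0.0, 0.6 → max 1.5
IV regrets: 0.0, 1.9, 0.0 → max 1.9
Smallest max regret = 1.4 → II.

laplace → IV; minimax regret → II (disagree)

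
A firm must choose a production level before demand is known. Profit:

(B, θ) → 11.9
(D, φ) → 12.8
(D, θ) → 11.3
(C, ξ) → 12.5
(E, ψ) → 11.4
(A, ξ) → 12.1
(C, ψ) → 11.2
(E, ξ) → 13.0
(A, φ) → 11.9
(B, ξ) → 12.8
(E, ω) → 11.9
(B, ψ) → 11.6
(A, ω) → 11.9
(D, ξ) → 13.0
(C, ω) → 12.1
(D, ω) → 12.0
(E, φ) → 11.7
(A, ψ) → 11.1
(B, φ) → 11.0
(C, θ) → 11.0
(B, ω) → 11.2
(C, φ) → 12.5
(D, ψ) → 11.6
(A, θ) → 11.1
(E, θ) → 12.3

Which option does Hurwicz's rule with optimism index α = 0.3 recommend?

E

A: 0.3·12.1 + 0.7·11.1 = 11.4
B: 0.3·12.8 + 0.7·11.0 = 11.54
C: 0.3·12.5 + 0.7·11.0 = 11.45
D: 0.3·13.0 + 0.7·11.3 = 11.81
E: 0.3·13.0 + 0.7·11.4 = 11.88
Highest Hurwicz score = 11.88 → E.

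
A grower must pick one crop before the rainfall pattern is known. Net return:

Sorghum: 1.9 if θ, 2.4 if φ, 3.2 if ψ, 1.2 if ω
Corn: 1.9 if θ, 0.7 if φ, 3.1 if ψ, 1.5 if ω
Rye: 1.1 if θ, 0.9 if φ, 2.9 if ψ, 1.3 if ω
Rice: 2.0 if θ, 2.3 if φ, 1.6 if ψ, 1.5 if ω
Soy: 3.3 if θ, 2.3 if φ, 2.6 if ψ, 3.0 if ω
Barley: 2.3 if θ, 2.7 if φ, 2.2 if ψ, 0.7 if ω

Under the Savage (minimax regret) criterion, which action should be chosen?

Soy

Column bests: θ=3.3, φ=2.7, ψ=3.2, ω=3.0.
Sorghum regrets: 1.4, 0.3, 0.0, 1.8 → max 1.8
Corn regrets: 1.4, 2.0, 0.1, 1.5 → max 2.0
Rye regrets: 2.2, 1.8, 0.3, 1.7 → max 2.2
Rice regrets: 1.3, 0.4, 1.6, 1.5 → max 1.6
Soy regrets: 0.0, 0.4, 0.6, 0.0 → max 0.6
Barley regrets: 1.0, 0.0, 1.0, 2.3 → max 2.3
Smallest max regret = 0.6 → Soy.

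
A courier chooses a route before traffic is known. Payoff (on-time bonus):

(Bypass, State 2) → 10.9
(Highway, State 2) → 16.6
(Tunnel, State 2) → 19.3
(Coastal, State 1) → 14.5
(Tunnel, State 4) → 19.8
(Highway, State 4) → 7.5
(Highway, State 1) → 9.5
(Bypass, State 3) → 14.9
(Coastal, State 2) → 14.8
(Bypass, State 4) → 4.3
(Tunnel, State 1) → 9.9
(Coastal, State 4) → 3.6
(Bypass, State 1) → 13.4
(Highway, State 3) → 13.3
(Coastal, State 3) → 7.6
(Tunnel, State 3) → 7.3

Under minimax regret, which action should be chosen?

Tunnel

Column bests: State 1=14.5, State 2=19.3, State 3=14.9, State 4=19.8.
Bypass regrets: 1.1, 8.4, 0.0, 15.5 → max 15.5
Coastal regrets: 0.0, 4.5, 7.3, 16.2 → max 16.2
Highway regrets: 5.0, 2.7, 1.6, 12.3 → max 12.3
Tunnel regrets: 4.6, 0.0, 7.6, 0.0 → max 7.6
Smallest max regret = 7.6 → Tunnel.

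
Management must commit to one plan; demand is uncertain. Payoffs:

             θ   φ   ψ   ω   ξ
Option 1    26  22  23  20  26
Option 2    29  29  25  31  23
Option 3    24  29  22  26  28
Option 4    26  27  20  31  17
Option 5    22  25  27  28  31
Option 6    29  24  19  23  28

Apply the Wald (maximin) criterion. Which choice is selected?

Option 2

Row minima: Option 1=20, Option 2=23, Option 3=22, Option 4=17, Option 5=22, Option 6=19
Best worst-case = 23 → Option 2.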